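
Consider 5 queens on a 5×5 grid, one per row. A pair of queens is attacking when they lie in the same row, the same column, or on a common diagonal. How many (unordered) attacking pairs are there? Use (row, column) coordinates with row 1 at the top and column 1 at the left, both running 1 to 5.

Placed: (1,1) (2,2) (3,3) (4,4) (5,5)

Same diagonal: (1,1)–(2,2) (|1−2| = |1−2| = 1); (1,1)–(3,3) (|1−3| = |1−3| = 2); (1,1)–(4,4) (|1−4| = |1−4| = 3); (1,1)–(5,5) (|1−5| = |1−5| = 4); (2,2)–(3,3) (|2−3| = |2−3| = 1); (2,2)–(4,4) (|2−4| = |2−4| = 2); (2,2)–(5,5) (|2−5| = |2−5| = 3); (3,3)–(4,4) (|3−4| = |3−4| = 1); (3,3)–(5,5) (|3−5| = |3−5| = 2); (4,4)–(5,5) (|4−5| = |4−5| = 1).
Total attacking pairs: 10.

10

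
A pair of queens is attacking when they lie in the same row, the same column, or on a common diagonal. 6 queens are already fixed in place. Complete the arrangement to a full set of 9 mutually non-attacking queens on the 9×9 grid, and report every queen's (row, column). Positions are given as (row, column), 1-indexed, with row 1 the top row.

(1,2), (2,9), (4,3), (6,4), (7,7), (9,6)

(1,2) (2,9) (3,5) (4,3) (5,8) (6,4) (7,7) (8,1) (9,6)

Row 3: attacked by (1,2)→{2,4}; (2,9)→{8,9}; (4,3)→{2,3,4}; (6,4)→{1,4,7}; (7,7)→{3,7}; (9,6)→{6}. Safe: 5. Place at column 5.
Row 5: attacked by (1,2)→{2,6}; (2,9)→{6,9}; (3,5)→{3,5,7}; (4,3)→{2,3,4}; (6,4)→{3,4,5}; (7,7)→{5,7,9}; (9,6)→{2,6}. Safe: 1, 8. Place at column 8.
Row 8: attacked by (1,2)→{2,9}; (2,9)→{3,9}; (3,5)→{5}; (4,3)→{3,7}; (5,8)→{5,8}; (6,4)→{2,4,6}; (7,7)→{6,7,8}; (9,6)→{5,6,7}. Safe: 1. Place at column 1.
Columns [2, 9, 5, 3, 8, 4, 7, 1, 6], r−c [-1, -7, -2, 1, -3, 2, 0, 7, 3], r+c [3, 11, 8, 7, 13, 10, 14, 9, 15] are all distinct, so no two queens attack.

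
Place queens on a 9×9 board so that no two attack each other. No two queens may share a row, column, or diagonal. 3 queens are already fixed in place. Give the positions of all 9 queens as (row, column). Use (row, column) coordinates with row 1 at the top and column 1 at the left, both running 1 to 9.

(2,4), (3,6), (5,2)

(1,9) (2,4) (3,6) (4,8) (5,2) (6,7) (7,1) (8,3) (9,5)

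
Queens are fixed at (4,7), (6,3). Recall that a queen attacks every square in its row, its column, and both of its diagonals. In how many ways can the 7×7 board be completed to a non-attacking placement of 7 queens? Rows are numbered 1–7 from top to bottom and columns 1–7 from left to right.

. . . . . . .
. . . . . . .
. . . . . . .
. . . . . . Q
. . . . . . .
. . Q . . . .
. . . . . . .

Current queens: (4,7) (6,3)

Branch on row 1: col 1 → 0; col 2 → 1; col 5 → 0; col 6 → 1.
Sum: 0 + 1 + 0 + 1 = 2.

2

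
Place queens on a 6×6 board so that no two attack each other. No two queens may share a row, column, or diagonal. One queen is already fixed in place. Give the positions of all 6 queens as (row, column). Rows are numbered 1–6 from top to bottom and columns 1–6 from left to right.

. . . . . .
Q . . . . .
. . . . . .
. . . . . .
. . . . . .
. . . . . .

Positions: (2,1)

Row 1: attacked by (2,1)→{1,2}. Safe: 3, 4, 5, 6. Place at column 4.
Row 3: attacked by (1,4)→{2,4,6}; (2,1)→{1,2}. Safe: 3, 5. Place at column 5.
Row 4: attacked by (1,4)→{1,4}; (2,1)→{1,3}; (3,5)→{4,5,6}. Safe: 2. Place at column 2.
Row 5: attacked by (1,4)→{4}; (2,1)→{1,4}; (3,5)→{3,5}; (4,2)→{1,2,3}. Safe: 6. Place at column 6.
Row 6: attacked by (1,4)→{4}; (2,1)→{1,5}; (3,5)→{2,5}; (4,2)→{2,4}; (5,6)→{5,6}. Safe: 3. Place at column 3.
Columns [4, 1, 5, 2, 6, 3], r−c [-3, 1, -2, 2, -1, 3], r+c [5, 3, 8, 6, 11, 9] are all distinct, so no two queens attack.

(1,4) (2,1) (3,5) (4,2) (5,6) (6,3)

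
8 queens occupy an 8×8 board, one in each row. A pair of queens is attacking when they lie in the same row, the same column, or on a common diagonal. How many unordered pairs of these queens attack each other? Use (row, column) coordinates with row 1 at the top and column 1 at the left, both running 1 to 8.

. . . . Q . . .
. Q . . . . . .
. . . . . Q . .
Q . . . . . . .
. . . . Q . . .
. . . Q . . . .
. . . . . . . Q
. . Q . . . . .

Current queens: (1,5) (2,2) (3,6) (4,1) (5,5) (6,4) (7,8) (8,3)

3

Same column: (1,5)–(5,5) (column 5).
Same diagonal: (2,2)–(5,5) (|2−5| = |2−5| = 3); (5,5)–(6,4) (|5−6| = |5−4| = 1).
Total attacking pairs: 3.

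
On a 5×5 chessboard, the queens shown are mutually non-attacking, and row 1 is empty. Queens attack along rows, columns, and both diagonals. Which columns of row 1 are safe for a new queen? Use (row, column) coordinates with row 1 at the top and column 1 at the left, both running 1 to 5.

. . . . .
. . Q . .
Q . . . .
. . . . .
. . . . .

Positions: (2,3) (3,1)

columns 5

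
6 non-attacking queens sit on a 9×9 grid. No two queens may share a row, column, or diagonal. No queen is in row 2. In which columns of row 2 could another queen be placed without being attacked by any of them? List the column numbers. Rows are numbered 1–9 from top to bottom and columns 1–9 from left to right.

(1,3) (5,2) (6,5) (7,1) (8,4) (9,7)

(1,3) attacks row 2 at column 3 and diagonals 2, 4.
(5,2) attacks row 2 at column 2 and diagonals 5.
(6,5) attacks row 2 at column 5 and diagonals 1, 9.
(7,1) attacks row 2 at column 1 and diagonals 6.
(8,4) attacks row 2 at column 4.
(9,7) attacks row 2 at column 7.
Attacked columns: {1, 2, 3, 4, 5, 6, 7, 9}. Safe: {8}.

columns 8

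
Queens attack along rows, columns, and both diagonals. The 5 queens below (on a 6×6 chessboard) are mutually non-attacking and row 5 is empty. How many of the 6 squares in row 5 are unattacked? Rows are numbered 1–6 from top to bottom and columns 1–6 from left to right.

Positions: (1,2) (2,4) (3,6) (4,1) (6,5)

1

(1,2) attacks row 5 at column 2 and diagonals 6.
(2,4) attacks row 5 at column 4 and diagonals 1.
(3,6) attacks row 5 at column 6 and diagonals 4.
(4,1) attacks row 5 at column 1 and diagonals 2.
(6,5) attacks row 5 at column 5 and diagonals 4, 6.
Attacked columns: {1, 2, 4, 5, 6}. Safe: {3}.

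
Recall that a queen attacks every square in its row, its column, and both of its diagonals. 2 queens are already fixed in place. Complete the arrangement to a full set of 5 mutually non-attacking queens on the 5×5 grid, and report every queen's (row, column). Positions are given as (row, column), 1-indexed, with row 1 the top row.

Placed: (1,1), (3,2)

(1,1) (2,4) (3,2) (4,5) (5,3)

Row 2: attacked by (1,1)→{1,2}; (3,2)→{1,2,3}. Safe: 4, 5. Place at column 4.
Row 4: attacked by (1,1)→{1,4}; (2,4)→{2,4}; (3,2)→{1,2,3}. Safe: 5. Place at column 5.
Row 5: attacked by (1,1)→{1,5}; (2,4)→{1,4}; (3,2)→{2,4}; (4,5)→{4,5}. Safe: 3. Place at column 3.
Columns [1, 4, 2, 5, 3], r−c [0, -2, 1, -1, 2], r+c [2, 6, 5, 9, 8] are all distinct, so no two queens attack.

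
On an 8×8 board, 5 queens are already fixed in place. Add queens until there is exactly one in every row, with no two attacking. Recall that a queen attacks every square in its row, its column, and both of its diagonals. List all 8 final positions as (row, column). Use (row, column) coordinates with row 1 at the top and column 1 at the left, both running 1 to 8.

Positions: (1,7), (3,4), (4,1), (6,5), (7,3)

Row 2: attacked by (1,7)→{6,7,8}; (3,4)→{3,4,5}; (4,1)→{1,3}; (6,5)→{1,5}; (7,3)→{3,8}. Safe: 2. Place at column 2.
Row 5: attacked by (1,7)→{3,7}; (2,2)→{2,5}; (3,4)→{2,4,6}; (4,1)→{1,2}; (6,5)→{4,5,6}; (7,3)→{1,3,5}. Safe: 8. Place at column 8.
Row 8: attacked by (1,7)→{7}; (2,2)→{2,8}; (3,4)→{4}; (4,1)→{1,5}; (5,8)→{5,8}; (6,5)→{3,5,7}; (7,3)→{2,3,4}. Safe: 6. Place at column 6.
Columns [7, 2, 4, 1, 8, 5, 3, 6], r−c [-6, 0, -1, 3, -3, 1, 4, 2], r+c [8, 4, 7, 5, 13, 11, 10, 14] are all distinct, so no two queens attack.

(1,7) (2,2) (3,4) (4,1) (5,8) (6,5) (7,3) (8,6)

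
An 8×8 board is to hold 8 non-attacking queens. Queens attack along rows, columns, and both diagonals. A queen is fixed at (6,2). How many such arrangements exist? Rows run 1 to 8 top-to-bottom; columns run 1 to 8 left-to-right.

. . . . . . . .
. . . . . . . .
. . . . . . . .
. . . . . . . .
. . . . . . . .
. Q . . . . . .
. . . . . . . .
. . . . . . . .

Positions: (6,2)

Branch on row 1: col 1 → 1; col 3 → 2; col 4 → 3; col 5 → 3; col 6 → 4; col 8 → 1.
Sum: 1 + 2 + 3 + 3 + 4 + 1 = 14.

14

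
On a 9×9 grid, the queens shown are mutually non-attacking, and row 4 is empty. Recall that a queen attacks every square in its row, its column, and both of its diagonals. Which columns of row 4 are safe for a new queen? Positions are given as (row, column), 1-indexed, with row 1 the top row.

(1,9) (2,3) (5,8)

columns 2, 4

(1,9) attacks row 4 at column 9 and diagonals 6.
(2,3) attacks row 4 at column 3 and diagonals 1, 5.
(5,8) attacks row 4 at column 8 and diagonals 7, 9.
Attacked columns: {1, 3, 5, 6, 7, 8, 9}. Safe: {2, 4}.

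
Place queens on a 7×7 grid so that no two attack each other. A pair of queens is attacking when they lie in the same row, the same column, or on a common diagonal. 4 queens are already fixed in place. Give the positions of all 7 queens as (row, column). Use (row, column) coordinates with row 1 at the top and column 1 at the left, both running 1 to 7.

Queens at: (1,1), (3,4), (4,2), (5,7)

(1,1) (2,6) (3,4) (4,2) (5,7) (6,5) (7,3)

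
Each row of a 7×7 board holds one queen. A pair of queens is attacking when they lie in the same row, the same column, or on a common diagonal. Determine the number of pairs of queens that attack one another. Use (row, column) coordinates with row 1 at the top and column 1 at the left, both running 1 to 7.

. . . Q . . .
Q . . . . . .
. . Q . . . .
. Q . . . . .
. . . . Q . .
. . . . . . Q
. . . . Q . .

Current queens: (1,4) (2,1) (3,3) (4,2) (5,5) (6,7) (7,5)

4

Same column: (5,5)–(7,5) (column 5).
Same diagonal: (3,3)–(4,2) (|3−4| = |3−2| = 1); (3,3)–(5,5) (|3−5| = |3−5| = 2); (4,2)–(7,5) (|4−7| = |2−5| = 3).
Total attacking pairs: 4.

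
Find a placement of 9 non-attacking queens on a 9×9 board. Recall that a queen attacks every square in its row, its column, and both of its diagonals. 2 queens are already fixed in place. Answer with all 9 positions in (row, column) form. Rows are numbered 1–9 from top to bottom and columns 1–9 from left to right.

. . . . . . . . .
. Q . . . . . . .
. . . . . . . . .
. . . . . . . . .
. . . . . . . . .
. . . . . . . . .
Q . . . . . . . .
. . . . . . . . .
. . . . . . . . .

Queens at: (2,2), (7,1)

(1,5) (2,2) (3,8) (4,3) (5,7) (6,4) (7,1) (8,9) (9,6)

Row 1: attacked by (2,2)→{1,2,3}; (7,1)→{1,7}. Safe: 4, 5, 6, 8, 9. Place at column 5.
Row 3: attacked by (1,5)→{3,5,7}; (2,2)→{1,2,3}; (7,1)→{1,5}. Safe: 4, 6, 8, 9. Place at column 8.
Row 4: attacked by (1,5)→{2,5,8}; (2,2)→{2,4}; (3,8)→{7,8,9}; (7,1)→{1,4}. Safe: 3, 6. Place at column 3.
Row 5: attacked by (1,5)→{1,5,9}; (2,2)→{2,5}; (3,8)→{6,8}; (4,3)→{2,3,4}; (7,1)→{1,3}. Safe: 7. Place at column 7.
Row 6: attacked by (1,5)→{5}; (2,2)→{2,6}; (3,8)→{5,8}; (4,3)→{1,3,5}; (5,7)→{6,7,8}; (7,1)→{1,2}. Safe: 4, 9. Place at column 4.
Row 8: attacked by (1,5)→{5}; (2,2)→{2,8}; (3,8)→{3,8}; (4,3)→{3,7}; (5,7)→{4,7}; (6,4)→{2,4,6}; (7,1)→{1,2}. Safe: 9. Place at column 9.
Row 9: attacked by (1,5)→{5}; (2,2)→{2,9}; (3,8)→{2,8}; (4,3)→{3,8}; (5,7)→{3,7}; (6,4)→{1,4,7}; (7,1)→{1,3}; (8,9)→{8,9}. Safe: 6. Place at column 6.
Columns [5, 2, 8, 3, 7, 4, 1, 9, 6], r−c [-4, 0, -5, 1, -2, 2, 6, -1, 3], r+c [6, 4, 11, 7, 12, 10, 8, 17, 15] are all distinct, so no two queens attack.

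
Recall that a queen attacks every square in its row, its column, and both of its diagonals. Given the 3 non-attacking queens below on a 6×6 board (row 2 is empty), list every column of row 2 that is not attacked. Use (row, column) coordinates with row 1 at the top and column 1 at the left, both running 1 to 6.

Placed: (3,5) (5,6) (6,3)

(3,5) attacks row 2 at column 5 and diagonals 4, 6.
(5,6) attacks row 2 at column 6 and diagonals 3.
(6,3) attacks row 2 at column 3.
Attacked columns: {3, 4, 5, 6}. Safe: {1, 2}.

columns 1, 2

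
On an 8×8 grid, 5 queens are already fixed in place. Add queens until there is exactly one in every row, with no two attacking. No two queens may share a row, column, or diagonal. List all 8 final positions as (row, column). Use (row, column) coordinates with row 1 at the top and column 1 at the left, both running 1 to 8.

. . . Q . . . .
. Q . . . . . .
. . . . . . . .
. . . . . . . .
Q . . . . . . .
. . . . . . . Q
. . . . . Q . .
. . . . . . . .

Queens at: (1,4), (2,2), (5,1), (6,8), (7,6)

(1,4) (2,2) (3,7) (4,5) (5,1) (6,8) (7,6) (8,3)

Row 3: attacked by (1,4)→{2,4,6}; (2,2)→{1,2,3}; (5,1)→{1,3}; (6,8)→{5,8}; (7,6)→{2,6}. Safe: 7. Place at column 7.
Row 4: attacked by (1,4)→{1,4,7}; (2,2)→{2,4}; (3,7)→{6,7,8}; (5,1)→{1,2}; (6,8)→{6,8}; (7,6)→{3,6}. Safe: 5. Place at column 5.
Row 8: attacked by (1,4)→{4}; (2,2)→{2,8}; (3,7)→{2,7}; (4,5)→{1,5}; (5,1)→{1,4}; (6,8)→{6,8}; (7,6)→{5,6,7}. Safe: 3. Place at column 3.
Columns [4, 2, 7, 5, 1, 8, 6, 3], r−c [-3, 0, -4, -1, 4, -2, 1, 5], r+c [5, 4, 10, 9, 6, 14, 13, 11] are all distinct, so no two queens attack.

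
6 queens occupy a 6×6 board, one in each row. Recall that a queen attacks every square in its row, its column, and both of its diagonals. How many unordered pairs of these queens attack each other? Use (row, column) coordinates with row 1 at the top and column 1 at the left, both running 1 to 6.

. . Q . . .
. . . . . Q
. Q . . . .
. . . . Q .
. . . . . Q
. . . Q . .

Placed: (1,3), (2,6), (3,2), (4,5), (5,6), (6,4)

Same column: (2,6)–(5,6) (column 6).
Same diagonal: (4,5)–(5,6) (|4−5| = |5−6| = 1).
Total attacking pairs: 2.

2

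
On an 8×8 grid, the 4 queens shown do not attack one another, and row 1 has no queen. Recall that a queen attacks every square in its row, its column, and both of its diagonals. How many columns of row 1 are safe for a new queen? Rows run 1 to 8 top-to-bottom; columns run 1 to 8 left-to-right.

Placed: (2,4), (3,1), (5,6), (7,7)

1

(2,4) attacks row 1 at column 4 and diagonals 3, 5.
(3,1) attacks row 1 at column 1 and diagonals 3.
(5,6) attacks row 1 at column 6 and diagonals 2.
(7,7) attacks row 1 at column 7 and diagonals 1.
Attacked columns: {1, 2, 3, 4, 5, 6, 7}. Safe: {8}.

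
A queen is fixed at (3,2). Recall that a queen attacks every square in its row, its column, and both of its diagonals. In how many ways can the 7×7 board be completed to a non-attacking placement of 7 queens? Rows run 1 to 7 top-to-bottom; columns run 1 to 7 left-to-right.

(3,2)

Branch on row 1: col 1 → 1; col 3 → 2; col 5 → 2; col 6 → 1; col 7 → 0.
Sum: 1 + 2 + 2 + 1 + 0 = 6.

6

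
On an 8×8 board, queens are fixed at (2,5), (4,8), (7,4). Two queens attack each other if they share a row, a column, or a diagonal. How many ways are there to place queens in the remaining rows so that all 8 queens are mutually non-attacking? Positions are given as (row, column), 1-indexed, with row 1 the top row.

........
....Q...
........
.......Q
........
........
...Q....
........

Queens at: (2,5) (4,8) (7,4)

1

Branch on row 1: col 1 → 0; col 2 → 0; col 3 → 1; col 7 → 0.
Sum: 0 + 0 + 1 + 0 = 1.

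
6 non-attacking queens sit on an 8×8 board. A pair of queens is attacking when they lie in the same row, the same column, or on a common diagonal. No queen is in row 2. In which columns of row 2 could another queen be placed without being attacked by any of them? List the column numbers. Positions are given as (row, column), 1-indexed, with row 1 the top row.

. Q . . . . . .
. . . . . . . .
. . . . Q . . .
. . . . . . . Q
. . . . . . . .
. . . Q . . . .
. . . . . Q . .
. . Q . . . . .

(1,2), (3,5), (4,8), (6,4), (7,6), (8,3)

(1,2) attacks row 2 at column 2 and diagonals 1, 3.
(3,5) attacks row 2 at column 5 and diagonals 4, 6.
(4,8) attacks row 2 at column 8 and diagonals 6.
(6,4) attacks row 2 at column 4 and diagonals 8.
(7,6) attacks row 2 at column 6 and diagonals 1.
(8,3) attacks row 2 at column 3.
Attacked columns: {1, 2, 3, 4, 5, 6, 8}. Safe: {7}.

columns 7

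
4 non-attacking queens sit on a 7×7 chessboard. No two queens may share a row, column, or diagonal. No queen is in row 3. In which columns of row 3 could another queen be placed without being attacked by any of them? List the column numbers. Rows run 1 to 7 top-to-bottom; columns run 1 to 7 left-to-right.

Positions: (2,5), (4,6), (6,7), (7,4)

(2,5) attacks row 3 at column 5 and diagonals 4, 6.
(4,6) attacks row 3 at column 6 and diagonals 5, 7.
(6,7) attacks row 3 at column 7 and diagonals 4.
(7,4) attacks row 3 at column 4.
Attacked columns: {4, 5, 6, 7}. Safe: {1, 2, 3}.

columns 1, 2, 3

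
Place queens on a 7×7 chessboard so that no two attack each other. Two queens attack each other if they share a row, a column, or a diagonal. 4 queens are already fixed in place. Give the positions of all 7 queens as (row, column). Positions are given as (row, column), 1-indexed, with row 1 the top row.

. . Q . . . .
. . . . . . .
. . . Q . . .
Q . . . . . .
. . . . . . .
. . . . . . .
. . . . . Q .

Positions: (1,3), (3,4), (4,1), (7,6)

Row 2: attacked by (1,3)→{2,3,4}; (3,4)→{3,4,5}; (4,1)→{1,3}; (7,6)→{1,6}. Safe: 7. Place at column 7.
Row 5: attacked by (1,3)→{3,7}; (2,7)→{4,7}; (3,4)→{2,4,6}; (4,1)→{1,2}; (7,6)→{4,6}. Safe: 5. Place at column 5.
Row 6: attacked by (1,3)→{3}; (2,7)→{3,7}; (3,4)→{1,4,7}; (4,1)→{1,3}; (5,5)→{4,5,6}; (7,6)→{5,6,7}. Safe: 2. Place at column 2.
Columns [3, 7, 4, 1, 5, 2, 6], r−c [-2, -5, -1, 3, 0, 4, 1], r+c [4, 9, 7, 5, 10, 8, 13] are all distinct, so no two queens attack.

(1,3) (2,7) (3,4) (4,1) (5,5) (6,2) (7,6)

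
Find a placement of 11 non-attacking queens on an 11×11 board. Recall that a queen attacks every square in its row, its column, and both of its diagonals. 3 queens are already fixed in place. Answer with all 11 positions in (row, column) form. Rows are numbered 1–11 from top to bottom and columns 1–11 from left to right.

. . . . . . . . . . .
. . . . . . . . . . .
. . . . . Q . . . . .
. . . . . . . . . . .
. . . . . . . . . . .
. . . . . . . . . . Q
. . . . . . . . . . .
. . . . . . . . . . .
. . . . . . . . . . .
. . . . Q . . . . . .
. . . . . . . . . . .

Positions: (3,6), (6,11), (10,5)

(1,3) (2,10) (3,6) (4,2) (5,9) (6,11) (7,4) (8,8) (9,1) (10,5) (11,7)

Row 1: attacked by (3,6)→{4,6,8}; (6,11)→{6,11}; (10,5)→{5}. Safe: 1, 2, 3, 7, 9, 10. Place at column 3.
Row 2: attacked by (1,3)→{2,3,4}; (3,6)→{5,6,7}; (6,11)→{7,11}; (10,5)→{5}. Safe: 1, 8, 9, 10. Place at column 10.
Row 4: attacked by (1,3)→{3,6}; (2,10)→{8,10}; (3,6)→{5,6,7}; (6,11)→{9,11}; (10,5)→{5,11}. Safe: 1, 2, 4. Place at column 2.
Row 5: attacked by (1,3)→{3,7}; (2,10)→{7,10}; (3,6)→{4,6,8}; (4,2)→{1,2,3}; (6,11)→{10,11}; (10,5)→{5,10}. Safe: 9. Place at column 9.
Row 7: attacked by (1,3)→{3,9}; (2,10)→{5,10}; (3,6)→{2,6,10}; (4,2)→{2,5}; (5,9)→{7,9,11}; (6,11)→{10,11}; (10,5)→{2,5,8}. Safe: 1, 4. Place at column 4.
Row 8: attacked by (1,3)→{3,10}; (2,10)→{4,10}; (3,6)→{1,6,11}; (4,2)→{2,6}; (5,9)→{6,9}; (6,11)→{9,11}; (7,4)→{3,4,5}; (10,5)→{3,5,7}. Safe: 8. Place at column 8.
Row 9: attacked by (1,3)→{3,11}; (2,10)→{3,10}; (3,6)→{6}; (4,2)→{2,7}; (5,9)→{5,9}; (6,11)→{8,11}; (7,4)→{2,4,6}; (8,8)→{7,8,9}; (10,5)→{4,5,6}. Safe: 1. Place at column 1.
Row 11: attacked by (1,3)→{3}; (2,10)→{1,10}; (3,6)→{6}; (4,2)→{2,9}; (5,9)→{3,9}; (6,11)→{6,11}; (7,4)→{4,8}; (8,8)→{5,8,11}; (9,1)→{1,3}; (10,5)→{4,5,6}. Safe: 7. Place at column 7.
Columns [3, 10, 6, 2, 9, 11, 4, 8, 1, 5, 7], r−c [-2, -8, -3, 2, -4, -5, 3, 0, 8, 5, 4], r+c [4, 12, 9, 6, 14, 17, 11, 16, 10, 15, 18] are all distinct, so no two queens attack.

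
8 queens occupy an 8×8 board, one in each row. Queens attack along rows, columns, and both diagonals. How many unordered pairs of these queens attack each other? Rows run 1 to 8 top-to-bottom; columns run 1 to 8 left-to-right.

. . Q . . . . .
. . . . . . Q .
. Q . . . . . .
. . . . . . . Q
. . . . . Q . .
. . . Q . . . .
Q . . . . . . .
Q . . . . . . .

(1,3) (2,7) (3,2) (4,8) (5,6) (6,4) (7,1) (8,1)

2

Same column: (7,1)–(8,1) (column 1).
Same diagonal: (2,7)–(8,1) (|2−8| = |7−1| = 6).
Total attacking pairs: 2.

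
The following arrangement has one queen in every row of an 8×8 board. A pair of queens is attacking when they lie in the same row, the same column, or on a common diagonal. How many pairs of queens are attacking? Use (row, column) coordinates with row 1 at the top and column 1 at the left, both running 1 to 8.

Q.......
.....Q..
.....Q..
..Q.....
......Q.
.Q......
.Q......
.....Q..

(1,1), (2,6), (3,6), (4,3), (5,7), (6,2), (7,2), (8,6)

6

Same column: (2,6)–(3,6) (column 6); (2,6)–(8,6) (column 6); (3,6)–(8,6) (column 6); (6,2)–(7,2) (column 2).
Same diagonal: (2,6)–(6,2) (|2−6| = |6−2| = 4); (3,6)–(7,2) (|3−7| = |6−2| = 4).
Total attacking pairs: 6.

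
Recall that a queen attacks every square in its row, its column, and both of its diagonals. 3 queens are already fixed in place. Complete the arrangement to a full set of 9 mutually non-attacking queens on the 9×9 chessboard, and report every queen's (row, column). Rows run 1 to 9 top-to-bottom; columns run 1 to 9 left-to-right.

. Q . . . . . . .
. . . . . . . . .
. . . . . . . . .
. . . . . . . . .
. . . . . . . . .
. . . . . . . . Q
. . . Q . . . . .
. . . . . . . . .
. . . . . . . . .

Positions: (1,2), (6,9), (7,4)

(1,2) (2,6) (3,1) (4,3) (5,7) (6,9) (7,4) (8,8) (9,5)

Row 2: attacked by (1,2)→{1,2,3}; (6,9)→{5,9}; (7,4)→{4,9}. Safe: 6, 7, 8. Place at column 6.
Row 3: attacked by (1,2)→{2,4}; (2,6)→{5,6,7}; (6,9)→{6,9}; (7,4)→{4,8}. Safe: 1, 3. Place at column 1.
Row 4: attacked by (1,2)→{2,5}; (2,6)→{4,6,8}; (3,1)→{1,2}; (6,9)→{7,9}; (7,4)→{1,4,7}. Safe: 3. Place at column 3.
Row 5: attacked by (1,2)→{2,6}; (2,6)→{3,6,9}; (3,1)→{1,3}; (4,3)→{2,3,4}; (6,9)→{8,9}; (7,4)→{2,4,6}. Safe: 5, 7. Place at column 7.
Row 8: attacked by (1,2)→{2,9}; (2,6)→{6}; (3,1)→{1,6}; (4,3)→{3,7}; (5,7)→{4,7}; (6,9)→{7,9}; (7,4)→{3,4,5}. Safe: 8. Place at column 8.
Row 9: attacked by (1,2)→{2}; (2,6)→{6}; (3,1)→{1,7}; (4,3)→{3,8}; (5,7)→{3,7}; (6,9)→{6,9}; (7,4)→{2,4,6}; (8,8)→{7,8,9}. Safe: 5. Place at column 5.
Columns [2, 6, 1, 3, 7, 9, 4, 8, 5], r−c [-1, -4, 2, 1, -2, -3, 3, 0, 4], r+c [3, 8, 4, 7, 12, 15, 11, 16, 14] are all distinct, so no two queens attack.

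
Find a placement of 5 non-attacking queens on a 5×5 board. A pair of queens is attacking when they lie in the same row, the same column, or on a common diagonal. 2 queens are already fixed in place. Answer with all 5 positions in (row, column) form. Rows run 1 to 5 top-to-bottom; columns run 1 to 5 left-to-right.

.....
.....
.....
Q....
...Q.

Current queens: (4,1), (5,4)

(1,2) (2,5) (3,3) (4,1) (5,4)

Row 1: attacked by (4,1)→{1,4}; (5,4)→{4}. Safe: 2, 3, 5. Place at column 2.
Row 2: attacked by (1,2)→{1,2,3}; (4,1)→{1,3}; (5,4)→{1,4}. Safe: 5. Place at column 5.
Row 3: attacked by (1,2)→{2,4}; (2,5)→{4,5}; (4,1)→{1,2}; (5,4)→{2,4}. Safe: 3. Place at column 3.
Columns [2, 5, 3, 1, 4], r−c [-1, -3, 0, 3, 1], r+c [3, 7, 6, 5, 9] are all distinct, so no two queens attack.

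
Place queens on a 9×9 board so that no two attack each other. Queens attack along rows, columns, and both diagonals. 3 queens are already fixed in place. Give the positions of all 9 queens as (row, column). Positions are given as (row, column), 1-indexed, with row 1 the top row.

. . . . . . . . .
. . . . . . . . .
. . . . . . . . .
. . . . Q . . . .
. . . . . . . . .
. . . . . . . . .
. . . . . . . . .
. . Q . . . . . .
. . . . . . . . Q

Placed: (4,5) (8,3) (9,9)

(1,4) (2,8) (3,1) (4,5) (5,7) (6,2) (7,6) (8,3) (9,9)

Row 1: attacked by (4,5)→{2,5,8}; (8,3)→{3}; (9,9)→{1,9}. Safe: 4, 6, 7. Place at column 4.
Row 2: attacked by (1,4)→{3,4,5}; (4,5)→{3,5,7}; (8,3)→{3,9}; (9,9)→{2,9}. Safe: 1, 6, 8. Place at column 8.
Row 3: attacked by (1,4)→{2,4,6}; (2,8)→{7,8,9}; (4,5)→{4,5,6}; (8,3)→{3,8}; (9,9)→{3,9}. Safe: 1. Place at column 1.
Row 5: attacked by (1,4)→{4,8}; (2,8)→{5,8}; (3,1)→{1,3}; (4,5)→{4,5,6}; (8,3)→{3,6}; (9,9)→{5,9}. Safe: 2, 7. Place at column 7.
Row 6: attacked by (1,4)→{4,9}; (2,8)→{4,8}; (3,1)→{1,4}; (4,5)→{3,5,7}; (5,7)→{6,7,8}; (8,3)→{1,3,5}; (9,9)→{6,9}. Safe: 2. Place at column 2.
Row 7: attacked by (1,4)→{4}; (2,8)→{3,8}; (3,1)→{1,5}; (4,5)→{2,5,8}; (5,7)→{5,7,9}; (6,2)→{1,2,3}; (8,3)→{2,3,4}; (9,9)→{7,9}. Safe: 6. Place at column 6.
Columns [4, 8, 1, 5, 7, 2, 6, 3, 9], r−c [-3, -6, 2, -1, -2, 4, 1, 5, 0], r+c [5, 10, 4, 9, 12, 8, 13, 11, 18] are all distinct, so no two queens attack.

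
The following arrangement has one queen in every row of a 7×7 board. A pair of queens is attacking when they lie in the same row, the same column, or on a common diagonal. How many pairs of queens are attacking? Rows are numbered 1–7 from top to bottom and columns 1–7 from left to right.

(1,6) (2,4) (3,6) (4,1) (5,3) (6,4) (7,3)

5

Same column: (1,6)–(3,6) (column 6); (2,4)–(6,4) (column 4); (5,3)–(7,3) (column 3).
Same diagonal: (5,3)–(6,4) (|5−6| = |3−4| = 1); (6,4)–(7,3) (|6−7| = |4−3| = 1).
Total attacking pairs: 5.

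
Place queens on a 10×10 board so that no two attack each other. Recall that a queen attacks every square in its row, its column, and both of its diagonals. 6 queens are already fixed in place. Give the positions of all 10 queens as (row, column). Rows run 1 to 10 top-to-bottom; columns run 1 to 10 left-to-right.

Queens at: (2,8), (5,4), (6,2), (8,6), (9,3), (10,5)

Row 1: attacked by (2,8)→{7,8,9}; (5,4)→{4,8}; (6,2)→{2,7}; (8,6)→{6}; (9,3)→{3}; (10,5)→{5}. Safe: 1, 10. Place at column 1.
Row 3: attacked by (1,1)→{1,3}; (2,8)→{7,8,9}; (5,4)→{2,4,6}; (6,2)→{2,5}; (8,6)→{1,6}; (9,3)→{3,9}; (10,5)→{5}. Safe: 10. Place at column 10.
Row 4: attacked by (1,1)→{1,4}; (2,8)→{6,8,10}; (3,10)→{9,10}; (5,4)→{3,4,5}; (6,2)→{2,4}; (8,6)→{2,6,10}; (9,3)→{3,8}; (10,5)→{5}. Safe: 7. Place at column 7.
Row 7: attacked by (1,1)→{1,7}; (2,8)→{3,8}; (3,10)→{6,10}; (4,7)→{4,7,10}; (5,4)→{2,4,6}; (6,2)→{1,2,3}; (8,6)→{5,6,7}; (9,3)→{1,3,5}; (10,5)→{2,5,8}. Safe: 9. Place at column 9.
Columns [1, 8, 10, 7, 4, 2, 9, 6, 3, 5], r−c [0, -6, -7, -3, 1, 4, -2, 2, 6, 5], r+c [2, 10, 13, 11, 9, 8, 16, 14, 12, 15] are all distinct, so no two queens attack.

(1,1) (2,8) (3,10) (4,7) (5,4) (6,2) (7,9) (8,6) (9,3) (10,5)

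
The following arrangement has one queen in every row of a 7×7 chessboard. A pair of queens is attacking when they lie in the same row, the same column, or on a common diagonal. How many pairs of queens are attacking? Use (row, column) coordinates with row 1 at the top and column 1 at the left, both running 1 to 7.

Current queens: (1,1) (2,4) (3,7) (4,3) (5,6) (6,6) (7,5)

Same column: (5,6)–(6,6) (column 6).
Same diagonal: (1,1)–(6,6) (|1−6| = |1−6| = 5); (6,6)–(7,5) (|6−7| = |6−5| = 1).
Total attacking pairs: 3.

3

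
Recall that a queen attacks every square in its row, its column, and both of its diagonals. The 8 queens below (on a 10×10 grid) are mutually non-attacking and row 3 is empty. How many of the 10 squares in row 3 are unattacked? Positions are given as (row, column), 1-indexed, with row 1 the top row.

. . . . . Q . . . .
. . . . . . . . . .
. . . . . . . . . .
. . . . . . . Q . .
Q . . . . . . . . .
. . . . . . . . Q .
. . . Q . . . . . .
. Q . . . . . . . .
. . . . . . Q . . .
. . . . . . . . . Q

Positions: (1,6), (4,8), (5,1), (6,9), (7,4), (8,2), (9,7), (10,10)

(1,6) attacks row 3 at column 6 and diagonals 4, 8.
(4,8) attacks row 3 at column 8 and diagonals 7, 9.
(5,1) attacks row 3 at column 1 and diagonals 3.
(6,9) attacks row 3 at column 9 and diagonals 6.
(7,4) attacks row 3 at column 4 and diagonals 8.
(8,2) attacks row 3 at column 2 and diagonals 7.
(9,7) attacks row 3 at column 7 and diagonals 1.
(10,10) attacks row 3 at column 10 and diagonals 3.
Attacked columns: {1, 2, 3, 4, 6, 7, 8, 9, 10}. Safe: {5}.

1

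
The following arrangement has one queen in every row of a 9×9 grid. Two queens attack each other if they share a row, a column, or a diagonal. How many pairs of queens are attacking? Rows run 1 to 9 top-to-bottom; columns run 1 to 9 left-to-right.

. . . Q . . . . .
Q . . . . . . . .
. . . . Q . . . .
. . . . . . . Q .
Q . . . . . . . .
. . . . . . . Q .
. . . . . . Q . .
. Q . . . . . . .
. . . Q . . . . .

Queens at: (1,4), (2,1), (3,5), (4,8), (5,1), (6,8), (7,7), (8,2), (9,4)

5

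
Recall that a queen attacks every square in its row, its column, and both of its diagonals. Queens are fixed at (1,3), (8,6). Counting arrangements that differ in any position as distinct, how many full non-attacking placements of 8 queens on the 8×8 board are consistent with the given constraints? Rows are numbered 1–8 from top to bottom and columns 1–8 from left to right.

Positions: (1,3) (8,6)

5

Branch on row 2: col 1 → 1; col 5 → 3; col 7 → 1; col 8 → 0.
Sum: 1 + 3 + 1 + 0 = 5.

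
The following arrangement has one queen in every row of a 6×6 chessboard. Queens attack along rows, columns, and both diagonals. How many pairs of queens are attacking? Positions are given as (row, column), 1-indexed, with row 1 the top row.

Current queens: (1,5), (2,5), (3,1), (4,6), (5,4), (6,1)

Same column: (1,5)–(2,5) (column 5); (3,1)–(6,1) (column 1).
Same diagonal: (2,5)–(6,1) (|2−6| = |5−1| = 4).
Total attacking pairs: 3.

3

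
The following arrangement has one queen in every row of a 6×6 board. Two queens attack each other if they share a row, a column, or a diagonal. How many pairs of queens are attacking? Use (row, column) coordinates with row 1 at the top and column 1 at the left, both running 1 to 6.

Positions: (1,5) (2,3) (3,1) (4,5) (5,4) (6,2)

Same column: (1,5)–(4,5) (column 5).
Same diagonal: (2,3)–(4,5) (|2−4| = |3−5| = 2); (4,5)–(5,4) (|4−5| = |5−4| = 1).
Total attacking pairs: 3.

3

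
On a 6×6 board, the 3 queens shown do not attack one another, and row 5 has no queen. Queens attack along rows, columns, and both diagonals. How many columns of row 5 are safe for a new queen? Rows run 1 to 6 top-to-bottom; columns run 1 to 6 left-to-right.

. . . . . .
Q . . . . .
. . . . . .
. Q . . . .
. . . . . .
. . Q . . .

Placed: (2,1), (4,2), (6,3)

(2,1) attacks row 5 at column 1 and diagonals 4.
(4,2) attacks row 5 at column 2 and diagonals 1, 3.
(6,3) attacks row 5 at column 3 and diagonals 2, 4.
Attacked columns: {1, 2, 3, 4}. Safe: {5, 6}.

2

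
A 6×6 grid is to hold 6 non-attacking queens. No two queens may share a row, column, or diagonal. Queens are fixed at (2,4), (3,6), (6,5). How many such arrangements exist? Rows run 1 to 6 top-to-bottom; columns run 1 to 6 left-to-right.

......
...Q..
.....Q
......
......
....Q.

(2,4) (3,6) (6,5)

Branch on row 1: col 1 → 0; col 2 → 1.
Sum: 0 + 1 = 1.

1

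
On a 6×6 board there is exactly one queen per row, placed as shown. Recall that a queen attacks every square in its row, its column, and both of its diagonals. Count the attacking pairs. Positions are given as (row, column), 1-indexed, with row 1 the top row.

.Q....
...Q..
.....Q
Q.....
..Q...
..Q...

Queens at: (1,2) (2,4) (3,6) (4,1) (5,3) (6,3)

3

Same column: (5,3)–(6,3) (column 3).
Same diagonal: (3,6)–(6,3) (|3−6| = |6−3| = 3); (4,1)–(6,3) (|4−6| = |1−3| = 2).
Total attacking pairs: 3.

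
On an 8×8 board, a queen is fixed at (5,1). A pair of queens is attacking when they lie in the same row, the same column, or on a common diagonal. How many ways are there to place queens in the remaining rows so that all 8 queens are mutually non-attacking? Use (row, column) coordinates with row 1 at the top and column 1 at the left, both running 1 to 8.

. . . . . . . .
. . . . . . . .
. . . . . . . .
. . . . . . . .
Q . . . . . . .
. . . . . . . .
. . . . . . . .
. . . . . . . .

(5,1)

Branch on row 1: col 2 → 3; col 3 → 4; col 4 → 5; col 6 → 4; col 7 → 1; col 8 → 1.
Sum: 3 + 4 + 5 + 4 + 1 + 1 = 18.

18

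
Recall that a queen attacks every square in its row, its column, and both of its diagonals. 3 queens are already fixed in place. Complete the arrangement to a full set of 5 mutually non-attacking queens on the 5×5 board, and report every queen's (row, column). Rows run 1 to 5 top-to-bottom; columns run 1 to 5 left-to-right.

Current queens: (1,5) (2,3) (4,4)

(1,5) (2,3) (3,1) (4,4) (5,2)

Row 3: attacked by (1,5)→{3,5}; (2,3)→{2,3,4}; (4,4)→{3,4,5}. Safe: 1. Place at column 1.
Row 5: attacked by (1,5)→{1,5}; (2,3)→{3}; (3,1)→{1,3}; (4,4)→{3,4,5}. Safe: 2. Place at column 2.
Columns [5, 3, 1, 4, 2], r−c [-4, -1, 2, 0, 3], r+c [6, 5, 4, 8, 7] are all distinct, so no two queens attack.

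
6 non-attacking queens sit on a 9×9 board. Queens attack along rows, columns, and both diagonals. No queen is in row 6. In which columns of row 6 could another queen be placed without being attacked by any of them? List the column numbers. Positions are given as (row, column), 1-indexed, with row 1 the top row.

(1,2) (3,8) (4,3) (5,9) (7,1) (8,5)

columns 4, 6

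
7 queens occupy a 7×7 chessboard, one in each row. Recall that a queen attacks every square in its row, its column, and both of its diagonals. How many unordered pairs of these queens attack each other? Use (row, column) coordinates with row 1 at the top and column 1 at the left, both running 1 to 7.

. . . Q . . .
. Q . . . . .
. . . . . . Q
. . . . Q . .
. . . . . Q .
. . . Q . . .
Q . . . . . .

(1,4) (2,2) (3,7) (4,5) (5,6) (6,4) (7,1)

3

Same column: (1,4)–(6,4) (column 4).
Same diagonal: (3,7)–(6,4) (|3−6| = |7−4| = 3); (4,5)–(5,6) (|4−5| = |5−6| = 1).
Total attacking pairs: 3.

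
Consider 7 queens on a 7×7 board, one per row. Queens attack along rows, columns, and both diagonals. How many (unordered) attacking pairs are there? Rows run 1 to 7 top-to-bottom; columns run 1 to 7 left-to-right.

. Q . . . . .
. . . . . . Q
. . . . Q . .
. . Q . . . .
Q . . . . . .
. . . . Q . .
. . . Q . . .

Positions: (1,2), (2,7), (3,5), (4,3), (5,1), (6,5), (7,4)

Same column: (3,5)–(6,5) (column 5).
Same diagonal: (4,3)–(6,5) (|4−6| = |3−5| = 2); (6,5)–(7,4) (|6−7| = |5−4| = 1).
Total attacking pairs: 3.

3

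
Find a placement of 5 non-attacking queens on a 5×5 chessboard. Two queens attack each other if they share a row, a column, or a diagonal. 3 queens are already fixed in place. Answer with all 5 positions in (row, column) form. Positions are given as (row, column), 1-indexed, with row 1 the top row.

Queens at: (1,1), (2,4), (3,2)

Row 4: attacked by (1,1)→{1,4}; (2,4)→{2,4}; (3,2)→{1,2,3}. Safe: 5. Place at column 5.
Row 5: attacked by (1,1)→{1,5}; (2,4)→{1,4}; (3,2)→{2,4}; (4,5)→{4,5}. Safe: 3. Place at column 3.
Columns [1, 4, 2, 5, 3], r−c [0, -2, 1, -1, 2], r+c [2, 6, 5, 9, 8] are all distinct, so no two queens attack.

(1,1) (2,4) (3,2) (4,5) (5,3)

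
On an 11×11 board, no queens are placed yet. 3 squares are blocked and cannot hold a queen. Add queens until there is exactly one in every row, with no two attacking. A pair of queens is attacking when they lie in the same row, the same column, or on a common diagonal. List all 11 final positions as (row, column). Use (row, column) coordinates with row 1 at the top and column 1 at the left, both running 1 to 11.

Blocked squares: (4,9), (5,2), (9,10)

(1,7) (2,1) (3,6) (4,8) (5,10) (6,4) (7,9) (8,5) (9,2) (10,11) (11,3)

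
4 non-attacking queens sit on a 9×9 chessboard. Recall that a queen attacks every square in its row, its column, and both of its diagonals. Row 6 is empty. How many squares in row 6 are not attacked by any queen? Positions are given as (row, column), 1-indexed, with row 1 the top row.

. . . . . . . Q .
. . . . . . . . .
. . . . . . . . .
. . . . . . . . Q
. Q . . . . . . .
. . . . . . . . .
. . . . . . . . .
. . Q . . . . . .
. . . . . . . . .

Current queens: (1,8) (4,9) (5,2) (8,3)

(1,8) attacks row 6 at column 8 and diagonals 3.
(4,9) attacks row 6 at column 9 and diagonals 7.
(5,2) attacks row 6 at column 2 and diagonals 1, 3.
(8,3) attacks row 6 at column 3 and diagonals 1, 5.
Attacked columns: {1, 2, 3, 5, 7, 8, 9}. Safe: {4, 6}.

2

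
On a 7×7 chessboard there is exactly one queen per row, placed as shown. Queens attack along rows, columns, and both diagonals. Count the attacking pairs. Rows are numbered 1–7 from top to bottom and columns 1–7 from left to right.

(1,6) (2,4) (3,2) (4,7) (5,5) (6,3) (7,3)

2

Same column: (6,3)–(7,3) (column 3).
Same diagonal: (5,5)–(7,3) (|5−7| = |5−3| = 2).
Total attacking pairs: 2.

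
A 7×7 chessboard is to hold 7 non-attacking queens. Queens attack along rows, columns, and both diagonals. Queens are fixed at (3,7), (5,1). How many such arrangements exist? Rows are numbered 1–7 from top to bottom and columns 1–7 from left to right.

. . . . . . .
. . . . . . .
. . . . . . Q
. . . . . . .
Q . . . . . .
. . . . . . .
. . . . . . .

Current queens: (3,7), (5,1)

Branch on row 1: col 2 → 1; col 3 → 0; col 4 → 0; col 6 → 1.
Sum: 1 + 0 + 0 + 1 = 2.

2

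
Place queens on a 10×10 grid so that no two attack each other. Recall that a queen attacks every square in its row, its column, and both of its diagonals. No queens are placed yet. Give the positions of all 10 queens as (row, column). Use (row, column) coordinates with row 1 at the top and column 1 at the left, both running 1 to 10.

Row 1: Safe: 1, 2, 3, 4, 5, 6, 7, 8, 9, 10. Place at column 4.
Row 2: attacked by (1,4)→{3,4,5}. Safe: 1, 2, 6, 7, 8, 9, 10. Place at column 6.
Row 3: attacked by (1,4)→{2,4,6}; (2,6)→{5,6,7}. Safe: 1, 3, 8, 9, 10. Place at column 10.
Row 4: attacked by (1,4)→{1,4,7}; (2,6)→{4,6,8}; (3,10)→{9,10}. Safe: 2, 3, 5. Place at column 3.
Row 5: attacked by (1,4)→{4,8}; (2,6)→{3,6,9}; (3,10)→{8,10}; (4,3)→{2,3,4}. Safe: 1, 5, 7. Place at column 5.
Row 6: attacked by (1,4)→{4,9}; (2,6)→{2,6,10}; (3,10)→{7,10}; (4,3)→{1,3,5}; (5,5)→{4,5,6}. Safe: 8. Place at column 8.
Row 7: attacked by (1,4)→{4,10}; (2,6)→{1,6}; (3,10)→{6,10}; (4,3)→{3,6}; (5,5)→{3,5,7}; (6,8)→{7,8,9}. Safe: 2. Place at column 2.
Row 8: attacked by (1,4)→{4}; (2,6)→{6}; (3,10)→{5,10}; (4,3)→{3,7}; (5,5)→{2,5,8}; (6,8)→{6,8,10}; (7,2)→{1,2,3}. Safe: 9. Place at column 9.
Row 9: attacked by (1,4)→{4}; (2,6)→{6}; (3,10)→{4,10}; (4,3)→{3,8}; (5,5)→{1,5,9}; (6,8)→{5,8}; (7,2)→{2,4}; (8,9)→{8,9,10}. Safe: 7. Place at column 7.
Row 10: attacked by (1,4)→{4}; (2,6)→{6}; (3,10)→{3,10}; (4,3)→{3,9}; (5,5)→{5,10}; (6,8)→{4,8}; (7,2)→{2,5}; (8,9)→{7,9}; (9,7)→{6,7,8}. Safe: 1. Place at column 1.
Columns [4, 6, 10, 3, 5, 8, 2, 9, 7, 1], r−c [-3, -4, -7, 1, 0, -2, 5, -1, 2, 9], r+c [5, 8, 13, 7, 10, 14, 9, 17, 16, 11] are all distinct, so no two queens attack.

(1,4) (2,6) (3,10) (4,3) (5,5) (6,8) (7,2) (8,9) (9,7) (10,1)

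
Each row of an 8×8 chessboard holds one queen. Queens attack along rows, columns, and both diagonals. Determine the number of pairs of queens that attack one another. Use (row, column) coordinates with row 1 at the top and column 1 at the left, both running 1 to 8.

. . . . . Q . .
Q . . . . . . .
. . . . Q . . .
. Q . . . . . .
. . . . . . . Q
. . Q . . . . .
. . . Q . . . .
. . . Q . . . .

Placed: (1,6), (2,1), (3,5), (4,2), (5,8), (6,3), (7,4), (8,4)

Same column: (7,4)–(8,4) (column 4).
Same diagonal: (6,3)–(7,4) (|6−7| = |3−4| = 1).
Total attacking pairs: 2.

2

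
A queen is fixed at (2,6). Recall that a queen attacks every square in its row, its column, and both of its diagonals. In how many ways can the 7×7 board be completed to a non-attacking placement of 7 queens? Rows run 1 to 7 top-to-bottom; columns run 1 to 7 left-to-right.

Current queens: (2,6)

4

Branch on row 1: col 1 → 1; col 2 → 1; col 3 → 1; col 4 → 1.
Sum: 1 + 1 + 1 + 1 = 4.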